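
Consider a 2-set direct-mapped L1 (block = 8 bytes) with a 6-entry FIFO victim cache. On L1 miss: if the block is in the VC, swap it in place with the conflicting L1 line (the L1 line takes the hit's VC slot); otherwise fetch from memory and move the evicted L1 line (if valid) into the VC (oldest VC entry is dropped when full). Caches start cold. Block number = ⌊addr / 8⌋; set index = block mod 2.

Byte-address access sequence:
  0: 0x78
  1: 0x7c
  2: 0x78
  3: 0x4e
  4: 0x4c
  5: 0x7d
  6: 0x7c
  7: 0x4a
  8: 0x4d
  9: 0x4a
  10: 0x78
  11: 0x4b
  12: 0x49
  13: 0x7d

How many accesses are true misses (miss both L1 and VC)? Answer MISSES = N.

MISSES = 2

#0 0x78→b15/s1 MISS; vc=[]
#1 0x7c→b15/s1 L1-HIT; vc=[]
#2 0x78→b15/s1 L1-HIT; vc=[]
#3 0x4e→b9/s1 MISS; vc=[15]
#4 0x4c→b9/s1 L1-HIT; vc=[15]
#5 0x7d→b15/s1 VC-HIT; vc=[9]
#6 0x7c→b15/s1 L1-HIT; vc=[9]
#7 0x4a→b9/s1 VC-HIT; vc=[15]
#8 0x4d→b9/s1 L1-HIT; vc=[15]
#9 0x4a→b9/s1 L1-HIT; vc=[15]
#10 0x78→b15/s1 VC-HIT; vc=[9]
#11 0x4b→b9/s1 VC-HIT; vc=[15]
#12 0x49→b9/s1 L1-HIT; vc=[15]
#13 0x7d→b15/s1 VC-HIT; vc=[9]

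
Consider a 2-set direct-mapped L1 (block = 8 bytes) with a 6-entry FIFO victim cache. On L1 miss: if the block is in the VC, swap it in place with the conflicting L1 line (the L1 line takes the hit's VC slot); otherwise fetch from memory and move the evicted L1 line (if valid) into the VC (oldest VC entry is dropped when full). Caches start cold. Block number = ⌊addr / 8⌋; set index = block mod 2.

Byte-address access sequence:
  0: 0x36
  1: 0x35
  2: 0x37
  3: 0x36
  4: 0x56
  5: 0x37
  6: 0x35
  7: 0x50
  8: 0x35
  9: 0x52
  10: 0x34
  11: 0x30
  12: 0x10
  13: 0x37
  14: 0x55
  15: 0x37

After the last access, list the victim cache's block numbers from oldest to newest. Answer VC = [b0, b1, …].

0: 0x36 (blk 6, set 0) → MISS  vc=[]
1: 0x35 (blk 6, set 0) → L1-HIT  vc=[]
2: 0x37 (blk 6, set 0) → L1-HIT  vc=[]
3: 0x36 (blk 6, set 0) → L1-HIT  vc=[]
4: 0x56 (blk 10, set 0) → MISS  vc=[6]
5: 0x37 (blk 6, set 0) → VC-HIT  vc=[10]
6: 0x35 (blk 6, set 0) → L1-HIT  vc=[10]
7: 0x50 (blk 10, set 0) → VC-HIT  vc=[6]
8: 0x35 (blk 6, set 0) → VC-HIT  vc=[10]
9: 0x52 (blk 10, set 0) → VC-HIT  vc=[6]
10: 0x34 (blk 6, set 0) → VC-HIT  vc=[10]
11: 0x30 (blk 6, set 0) → L1-HIT  vc=[10]
12: 0x10 (blk 2, set 0) → MISS  vc=[10, 6]
13: 0x37 (blk 6, set 0) → VC-HIT  vc=[10, 2]
14: 0x55 (blk 10, set 0) → VC-HIT  vc=[6, 2]
15: 0x37 (blk 6, set 0) → VC-HIT  vc=[10, 2]

VC = [10, 2]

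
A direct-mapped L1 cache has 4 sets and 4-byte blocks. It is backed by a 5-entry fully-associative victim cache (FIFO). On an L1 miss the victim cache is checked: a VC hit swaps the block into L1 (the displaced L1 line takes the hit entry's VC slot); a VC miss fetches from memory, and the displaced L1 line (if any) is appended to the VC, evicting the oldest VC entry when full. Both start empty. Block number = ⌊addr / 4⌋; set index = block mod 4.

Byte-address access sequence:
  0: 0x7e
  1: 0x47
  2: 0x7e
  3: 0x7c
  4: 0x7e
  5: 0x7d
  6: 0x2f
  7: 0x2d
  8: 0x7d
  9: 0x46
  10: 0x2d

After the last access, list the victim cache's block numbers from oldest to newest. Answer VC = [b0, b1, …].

#0 0x7e→b31/s3 MISS; vc=[]
#1 0x47→b17/s1 MISS; vc=[]
#2 0x7e→b31/s3 L1-HIT; vc=[]
#3 0x7c→b31/s3 L1-HIT; vc=[]
#4 0x7e→b31/s3 L1-HIT; vc=[]
#5 0x7d→b31/s3 L1-HIT; vc=[]
#6 0x2f→b11/s3 MISS; vc=[31]
#7 0x2d→b11/s3 L1-HIT; vc=[31]
#8 0x7d→b31/s3 VC-HIT; vc=[11]
#9 0x46→b17/s1 L1-HIT; vc=[11]
#10 0x2d→b11/s3 VC-HIT; vc=[31]

VC = [31]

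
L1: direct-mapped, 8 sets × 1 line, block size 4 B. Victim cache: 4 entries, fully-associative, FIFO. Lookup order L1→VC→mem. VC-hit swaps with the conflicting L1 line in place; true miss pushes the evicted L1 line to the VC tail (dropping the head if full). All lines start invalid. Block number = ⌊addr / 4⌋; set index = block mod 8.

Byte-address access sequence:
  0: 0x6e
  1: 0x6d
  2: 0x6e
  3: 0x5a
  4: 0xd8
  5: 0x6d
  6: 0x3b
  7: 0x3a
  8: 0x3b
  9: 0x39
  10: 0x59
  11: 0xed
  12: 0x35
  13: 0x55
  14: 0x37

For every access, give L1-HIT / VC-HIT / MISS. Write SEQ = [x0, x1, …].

0: 0x6e (blk 27, set 3) → MISS  vc=[]
1: 0x6d (blk 27, set 3) → L1-HIT  vc=[]
2: 0x6e (blk 27, set 3) → L1-HIT  vc=[]
3: 0x5a (blk 22, set 6) → MISS  vc=[]
4: 0xd8 (blk 54, set 6) → MISS  vc=[22]
5: 0x6d (blk 27, set 3) → L1-HIT  vc=[22]
6: 0x3b (blk 14, set 6) → MISS  vc=[22, 54]
7: 0x3a (blk 14, set 6) → L1-HIT  vc=[22, 54]
8: 0x3b (blk 14, set 6) → L1-HIT  vc=[22, 54]
9: 0x39 (blk 14, set 6) → L1-HIT  vc=[22, 54]
10: 0x59 (blk 22, set 6) → VC-HIT  vc=[14, 54]
11: 0xed (blk 59, set 3) → MISS  vc=[14, 54, 27]
12: 0x35 (blk 13, set 5) → MISS  vc=[14, 54, 27]
13: 0x55 (blk 21, set 5) → MISS  vc=[14, 54, 27, 13]
14: 0x37 (blk 13, set 5) → VC-HIT  vc=[14, 54, 27, 21]

SEQ = [MISS, L1-HIT, L1-HIT, MISS, MISS, L1-HIT, MISS, L1-HIT, L1-HIT, L1-HIT, VC-HIT, MISS, MISS, MISS, VC-HIT]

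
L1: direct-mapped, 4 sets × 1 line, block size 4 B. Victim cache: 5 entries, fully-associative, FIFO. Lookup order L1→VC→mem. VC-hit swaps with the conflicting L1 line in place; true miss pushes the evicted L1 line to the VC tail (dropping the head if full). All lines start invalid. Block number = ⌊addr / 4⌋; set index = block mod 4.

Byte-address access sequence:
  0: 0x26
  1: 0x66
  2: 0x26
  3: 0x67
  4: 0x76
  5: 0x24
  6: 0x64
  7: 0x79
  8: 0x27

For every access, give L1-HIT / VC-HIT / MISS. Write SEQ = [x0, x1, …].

0: 0x26 (blk 9, set 1) → MISS  vc=[]
1: 0x66 (blk 25, set 1) → MISS  vc=[9]
2: 0x26 (blk 9, set 1) → VC-HIT  vc=[25]
3: 0x67 (blk 25, set 1) → VC-HIT  vc=[9]
4: 0x76 (blk 29, set 1) → MISS  vc=[9, 25]
5: 0x24 (blk 9, set 1) → VC-HIT  vc=[29, 25]
6: 0x64 (blk 25, set 1) → VC-HIT  vc=[29, 9]
7: 0x79 (blk 30, set 2) → MISS  vc=[29, 9]
8: 0x27 (blk 9, set 1) → VC-HIT  vc=[29, 25]

SEQ = [MISS, MISS, VC-HIT, VC-HIT, MISS, VC-HIT, VC-HIT, MISS, VC-HIT]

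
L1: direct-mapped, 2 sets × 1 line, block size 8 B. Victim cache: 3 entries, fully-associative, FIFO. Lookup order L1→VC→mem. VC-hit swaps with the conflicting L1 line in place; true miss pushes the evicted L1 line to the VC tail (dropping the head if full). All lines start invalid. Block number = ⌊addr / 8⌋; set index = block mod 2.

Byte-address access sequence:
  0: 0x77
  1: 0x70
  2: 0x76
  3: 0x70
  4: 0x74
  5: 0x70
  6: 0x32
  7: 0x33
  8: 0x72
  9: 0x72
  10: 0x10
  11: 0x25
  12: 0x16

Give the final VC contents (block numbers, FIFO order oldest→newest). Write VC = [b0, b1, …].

  [0] addr=0x77 blk=14 s=0: MISS | VC []
  [1] addr=0x70 blk=14 s=0: L1-HIT | VC []
  [2] addr=0x76 blk=14 s=0: L1-HIT | VC []
  [3] addr=0x70 blk=14 s=0: L1-HIT | VC []
  [4] addr=0x74 blk=14 s=0: L1-HIT | VC []
  [5] addr=0x70 blk=14 s=0: L1-HIT | VC []
  [6] addr=0x32 blk=6 s=0: MISS | VC [14]
  [7] addr=0x33 blk=6 s=0: L1-HIT | VC [14]
  [8] addr=0x72 blk=14 s=0: VC-HIT | VC [6]
  [9] addr=0x72 blk=14 s=0: L1-HIT | VC [6]
  [10] addr=0x10 blk=2 s=0: MISS | VC [6, 14]
  [11] addr=0x25 blk=4 s=0: MISS | VC [6, 14, 2]
  [12] addr=0x16 blk=2 s=0: VC-HIT | VC [6, 14, 4]

VC = [6, 14, 4]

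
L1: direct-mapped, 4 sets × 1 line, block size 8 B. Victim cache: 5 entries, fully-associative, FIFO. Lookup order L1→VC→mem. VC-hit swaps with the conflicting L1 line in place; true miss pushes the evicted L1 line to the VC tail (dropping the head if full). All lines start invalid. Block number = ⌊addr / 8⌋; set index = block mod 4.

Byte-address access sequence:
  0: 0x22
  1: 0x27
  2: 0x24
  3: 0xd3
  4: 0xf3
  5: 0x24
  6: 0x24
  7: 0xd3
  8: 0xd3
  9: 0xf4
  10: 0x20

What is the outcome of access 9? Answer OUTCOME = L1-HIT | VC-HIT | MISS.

0: 0x22 (blk 4, set 0) → MISS  vc=[]
1: 0x27 (blk 4, set 0) → L1-HIT  vc=[]
2: 0x24 (blk 4, set 0) → L1-HIT  vc=[]
3: 0xd3 (blk 26, set 2) → MISS  vc=[]
4: 0xf3 (blk 30, set 2) → MISS  vc=[26]
5: 0x24 (blk 4, set 0) → L1-HIT  vc=[26]
6: 0x24 (blk 4, set 0) → L1-HIT  vc=[26]
7: 0xd3 (blk 26, set 2) → VC-HIT  vc=[30]
8: 0xd3 (blk 26, set 2) → L1-HIT  vc=[30]
9: 0xf4 (blk 30, set 2) → VC-HIT  vc=[26]
10: 0x20 (blk 4, set 0) → L1-HIT  vc=[26]

OUTCOME = VC-HIT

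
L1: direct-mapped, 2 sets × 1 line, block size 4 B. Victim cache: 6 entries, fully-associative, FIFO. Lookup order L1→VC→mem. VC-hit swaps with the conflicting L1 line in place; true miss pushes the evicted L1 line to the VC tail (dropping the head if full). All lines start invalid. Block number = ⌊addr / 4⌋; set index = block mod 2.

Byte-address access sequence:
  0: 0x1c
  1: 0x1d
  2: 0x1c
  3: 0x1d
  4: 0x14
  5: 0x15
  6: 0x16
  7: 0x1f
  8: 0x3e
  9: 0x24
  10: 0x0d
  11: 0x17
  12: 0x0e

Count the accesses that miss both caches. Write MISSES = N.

MISSES = 5

#0 0x1c→b7/s1 MISS; vc=[]
#1 0x1d→b7/s1 L1-HIT; vc=[]
#2 0x1c→b7/s1 L1-HIT; vc=[]
#3 0x1d→b7/s1 L1-HIT; vc=[]
#4 0x14→b5/s1 MISS; vc=[7]
#5 0x15→b5/s1 L1-HIT; vc=[7]
#6 0x16→b5/s1 L1-HIT; vc=[7]
#7 0x1f→b7/s1 VC-HIT; vc=[5]
#8 0x3e→b15/s1 MISS; vc=[5,7]
#9 0x24→b9/s1 MISS; vc=[5,7,15]
#10 0xd→b3/s1 MISS; vc=[5,7,15,9]
#11 0x17→b5/s1 VC-HIT; vc=[3,7,15,9]
#12 0xe→b3/s1 VC-HIT; vc=[5,7,15,9]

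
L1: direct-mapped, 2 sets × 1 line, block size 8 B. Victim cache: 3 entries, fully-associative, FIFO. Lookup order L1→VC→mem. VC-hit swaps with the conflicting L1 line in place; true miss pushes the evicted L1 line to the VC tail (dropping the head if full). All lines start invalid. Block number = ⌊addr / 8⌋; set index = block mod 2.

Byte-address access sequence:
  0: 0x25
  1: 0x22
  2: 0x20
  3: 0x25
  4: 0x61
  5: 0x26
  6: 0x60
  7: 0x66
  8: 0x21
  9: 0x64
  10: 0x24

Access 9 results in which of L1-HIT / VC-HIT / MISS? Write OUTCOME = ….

OUTCOME = VC-HIT

0: 0x25 (blk 4, set 0) → MISS  vc=[]
1: 0x22 (blk 4, set 0) → L1-HIT  vc=[]
2: 0x20 (blk 4, set 0) → L1-HIT  vc=[]
3: 0x25 (blk 4, set 0) → L1-HIT  vc=[]
4: 0x61 (blk 12, set 0) → MISS  vc=[4]
5: 0x26 (blk 4, set 0) → VC-HIT  vc=[12]
6: 0x60 (blk 12, set 0) → VC-HIT  vc=[4]
7: 0x66 (blk 12, set 0) → L1-HIT  vc=[4]
8: 0x21 (blk 4, set 0) → VC-HIT  vc=[12]
9: 0x64 (blk 12, set 0) → VC-HIT  vc=[4]
10: 0x24 (blk 4, set 0) → VC-HIT  vc=[12]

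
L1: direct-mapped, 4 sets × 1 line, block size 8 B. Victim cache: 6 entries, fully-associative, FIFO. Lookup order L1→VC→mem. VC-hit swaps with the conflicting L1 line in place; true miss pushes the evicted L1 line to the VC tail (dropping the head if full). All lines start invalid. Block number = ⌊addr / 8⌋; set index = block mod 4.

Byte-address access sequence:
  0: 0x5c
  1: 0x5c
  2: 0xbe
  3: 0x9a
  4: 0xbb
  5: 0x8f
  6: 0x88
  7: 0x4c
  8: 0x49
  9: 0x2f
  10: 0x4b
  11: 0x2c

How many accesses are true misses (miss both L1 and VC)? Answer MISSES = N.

#0 0x5c→b11/s3 MISS; vc=[]
#1 0x5c→b11/s3 L1-HIT; vc=[]
#2 0xbe→b23/s3 MISS; vc=[11]
#3 0x9a→b19/s3 MISS; vc=[11,23]
#4 0xbb→b23/s3 VC-HIT; vc=[11,19]
#5 0x8f→b17/s1 MISS; vc=[11,19]
#6 0x88→b17/s1 L1-HIT; vc=[11,19]
#7 0x4c→b9/s1 MISS; vc=[11,19,17]
#8 0x49→b9/s1 L1-HIT; vc=[11,19,17]
#9 0x2f→b5/s1 MISS; vc=[11,19,17,9]
#10 0x4b→b9/s1 VC-HIT; vc=[11,19,17,5]
#11 0x2c→b5/s1 VC-HIT; vc=[11,19,17,9]

MISSES = 6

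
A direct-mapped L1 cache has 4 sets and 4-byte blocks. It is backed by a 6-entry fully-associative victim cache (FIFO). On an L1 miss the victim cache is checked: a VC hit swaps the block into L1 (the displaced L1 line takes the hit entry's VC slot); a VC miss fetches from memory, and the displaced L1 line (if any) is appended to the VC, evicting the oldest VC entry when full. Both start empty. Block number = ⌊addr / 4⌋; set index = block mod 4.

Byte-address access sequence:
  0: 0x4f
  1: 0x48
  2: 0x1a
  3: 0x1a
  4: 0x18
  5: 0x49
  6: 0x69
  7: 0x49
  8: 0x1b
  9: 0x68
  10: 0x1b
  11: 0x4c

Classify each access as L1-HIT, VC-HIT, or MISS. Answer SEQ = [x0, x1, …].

SEQ = [MISS, MISS, MISS, L1-HIT, L1-HIT, VC-HIT, MISS, VC-HIT, VC-HIT, VC-HIT, VC-HIT, L1-HIT]

0: 0x4f (blk 19, set 3) → MISS  vc=[]
1: 0x48 (blk 18, set 2) → MISS  vc=[]
2: 0x1a (blk 6, set 2) → MISS  vc=[18]
3: 0x1a (blk 6, set 2) → L1-HIT  vc=[18]
4: 0x18 (blk 6, set 2) → L1-HIT  vc=[18]
5: 0x49 (blk 18, set 2) → VC-HIT  vc=[6]
6: 0x69 (blk 26, set 2) → MISS  vc=[6, 18]
7: 0x49 (blk 18, set 2) → VC-HIT  vc=[6, 26]
8: 0x1b (blk 6, set 2) → VC-HIT  vc=[18, 26]
9: 0x68 (blk 26, set 2) → VC-HIT  vc=[18, 6]
10: 0x1b (blk 6, set 2) → VC-HIT  vc=[18, 26]
11: 0x4c (blk 19, set 3) → L1-HIT  vc=[18, 26]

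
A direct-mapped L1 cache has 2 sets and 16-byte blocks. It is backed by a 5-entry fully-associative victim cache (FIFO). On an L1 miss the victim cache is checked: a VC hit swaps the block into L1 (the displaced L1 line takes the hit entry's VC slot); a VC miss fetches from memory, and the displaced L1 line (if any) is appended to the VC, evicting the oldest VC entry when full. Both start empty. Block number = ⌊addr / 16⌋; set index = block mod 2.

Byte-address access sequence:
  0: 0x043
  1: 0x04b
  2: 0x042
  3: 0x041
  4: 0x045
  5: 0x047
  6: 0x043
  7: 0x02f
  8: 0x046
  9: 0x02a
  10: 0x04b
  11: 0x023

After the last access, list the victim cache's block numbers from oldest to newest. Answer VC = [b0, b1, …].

VC = [4]

0: 0x43 (blk 4, set 0) → MISS  vc=[]
1: 0x4b (blk 4, set 0) → L1-HIT  vc=[]
2: 0x42 (blk 4, set 0) → L1-HIT  vc=[]
3: 0x41 (blk 4, set 0) → L1-HIT  vc=[]
4: 0x45 (blk 4, set 0) → L1-HIT  vc=[]
5: 0x47 (blk 4, set 0) → L1-HIT  vc=[]
6: 0x43 (blk 4, set 0) → L1-HIT  vc=[]
7: 0x2f (blk 2, set 0) → MISS  vc=[4]
8: 0x46 (blk 4, set 0) → VC-HIT  vc=[2]
9: 0x2a (blk 2, set 0) → VC-HIT  vc=[4]
10: 0x4b (blk 4, set 0) → VC-HIT  vc=[2]
11: 0x23 (blk 2, set 0) → VC-HIT  vc=[4]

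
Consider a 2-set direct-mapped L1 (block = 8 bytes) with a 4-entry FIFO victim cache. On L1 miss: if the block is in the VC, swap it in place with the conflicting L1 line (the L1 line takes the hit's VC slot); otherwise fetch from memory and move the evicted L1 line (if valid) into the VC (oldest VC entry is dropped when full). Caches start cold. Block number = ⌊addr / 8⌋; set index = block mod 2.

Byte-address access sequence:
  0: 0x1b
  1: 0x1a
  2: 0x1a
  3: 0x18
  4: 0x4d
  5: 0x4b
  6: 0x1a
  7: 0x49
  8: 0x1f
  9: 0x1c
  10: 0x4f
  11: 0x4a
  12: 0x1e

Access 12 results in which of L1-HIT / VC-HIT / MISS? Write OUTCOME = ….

0: 0x1b (blk 3, set 1) → MISS  vc=[]
1: 0x1a (blk 3, set 1) → L1-HIT  vc=[]
2: 0x1a (blk 3, set 1) → L1-HIT  vc=[]
3: 0x18 (blk 3, set 1) → L1-HIT  vc=[]
4: 0x4d (blk 9, set 1) → MISS  vc=[3]
5: 0x4b (blk 9, set 1) → L1-HIT  vc=[3]
6: 0x1a (blk 3, set 1) → VC-HIT  vc=[9]
7: 0x49 (blk 9, set 1) → VC-HIT  vc=[3]
8: 0x1f (blk 3, set 1) → VC-HIT  vc=[9]
9: 0x1c (blk 3, set 1) → L1-HIT  vc=[9]
10: 0x4f (blk 9, set 1) → VC-HIT  vc=[3]
11: 0x4a (blk 9, set 1) → L1-HIT  vc=[3]
12: 0x1e (blk 3, set 1) → VC-HIT  vc=[9]

OUTCOME = VC-HIT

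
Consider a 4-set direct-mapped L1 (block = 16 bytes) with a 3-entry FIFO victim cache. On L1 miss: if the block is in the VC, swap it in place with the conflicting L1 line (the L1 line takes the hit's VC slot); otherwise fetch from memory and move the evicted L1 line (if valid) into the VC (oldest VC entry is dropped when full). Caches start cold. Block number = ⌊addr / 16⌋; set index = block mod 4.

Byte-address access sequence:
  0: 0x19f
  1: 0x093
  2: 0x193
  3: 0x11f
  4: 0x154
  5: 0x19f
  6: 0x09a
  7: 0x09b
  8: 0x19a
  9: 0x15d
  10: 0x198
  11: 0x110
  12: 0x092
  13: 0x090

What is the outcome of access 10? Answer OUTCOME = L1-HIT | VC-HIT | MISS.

OUTCOME = VC-HIT

#0 0x19f→b25/s1 MISS; vc=[]
#1 0x93→b9/s1 MISS; vc=[25]
#2 0x193→b25/s1 VC-HIT; vc=[9]
#3 0x11f→b17/s1 MISS; vc=[9,25]
#4 0x154→b21/s1 MISS; vc=[9,25,17]
#5 0x19f→b25/s1 VC-HIT; vc=[9,21,17]
#6 0x9a→b9/s1 VC-HIT; vc=[25,21,17]
#7 0x9b→b9/s1 L1-HIT; vc=[25,21,17]
#8 0x19a→b25/s1 VC-HIT; vc=[9,21,17]
#9 0x15d→b21/s1 VC-HIT; vc=[9,25,17]
#10 0x198→b25/s1 VC-HIT; vc=[9,21,17]
#11 0x110→b17/s1 VC-HIT; vc=[9,21,25]
#12 0x92→b9/s1 VC-HIT; vc=[17,21,25]
#13 0x90→b9/s1 L1-HIT; vc=[17,21,25]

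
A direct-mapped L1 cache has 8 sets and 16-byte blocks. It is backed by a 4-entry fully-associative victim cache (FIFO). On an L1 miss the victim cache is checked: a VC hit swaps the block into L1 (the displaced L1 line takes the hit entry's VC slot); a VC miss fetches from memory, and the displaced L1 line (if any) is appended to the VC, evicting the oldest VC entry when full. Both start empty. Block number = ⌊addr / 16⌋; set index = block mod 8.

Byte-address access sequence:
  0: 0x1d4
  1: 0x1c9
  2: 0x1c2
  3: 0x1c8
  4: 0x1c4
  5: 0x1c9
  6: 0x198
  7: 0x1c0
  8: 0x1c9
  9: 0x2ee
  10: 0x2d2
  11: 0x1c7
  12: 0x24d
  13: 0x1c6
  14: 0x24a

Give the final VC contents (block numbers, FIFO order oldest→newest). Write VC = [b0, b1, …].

VC = [29, 28]

  [0] addr=0x1d4 blk=29 s=5: MISS | VC []
  [1] addr=0x1c9 blk=28 s=4: MISS | VC []
  [2] addr=0x1c2 blk=28 s=4: L1-HIT | VC []
  [3] addr=0x1c8 blk=28 s=4: L1-HIT | VC []
  [4] addr=0x1c4 blk=28 s=4: L1-HIT | VC []
  [5] addr=0x1c9 blk=28 s=4: L1-HIT | VC []
  [6] addr=0x198 blk=25 s=1: MISS | VC []
  [7] addr=0x1c0 blk=28 s=4: L1-HIT | VC []
  [8] addr=0x1c9 blk=28 s=4: L1-HIT | VC []
  [9] addr=0x2ee blk=46 s=6: MISS | VC []
  [10] addr=0x2d2 blk=45 s=5: MISS | VC [29]
  [11] addr=0x1c7 blk=28 s=4: L1-HIT | VC [29]
  [12] addr=0x24d blk=36 s=4: MISS | VC [29, 28]
  [13] addr=0x1c6 blk=28 s=4: VC-HIT | VC [29, 36]
  [14] addr=0x24a blk=36 s=4: VC-HIT | VC [29, 28]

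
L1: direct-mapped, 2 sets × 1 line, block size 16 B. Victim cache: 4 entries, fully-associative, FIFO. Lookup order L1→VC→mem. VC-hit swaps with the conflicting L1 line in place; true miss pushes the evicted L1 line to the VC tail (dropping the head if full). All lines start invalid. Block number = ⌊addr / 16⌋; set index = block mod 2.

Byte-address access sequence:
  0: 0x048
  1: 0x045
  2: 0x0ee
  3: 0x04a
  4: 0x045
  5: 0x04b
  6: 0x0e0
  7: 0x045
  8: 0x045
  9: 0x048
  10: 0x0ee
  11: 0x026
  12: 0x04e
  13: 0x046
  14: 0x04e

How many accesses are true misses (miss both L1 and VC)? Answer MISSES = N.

MISSES = 3

  [0] addr=0x48 blk=4 s=0: MISS | VC []
  [1] addr=0x45 blk=4 s=0: L1-HIT | VC []
  [2] addr=0xee blk=14 s=0: MISS | VC [4]
  [3] addr=0x4a blk=4 s=0: VC-HIT | VC [14]
  [4] addr=0x45 blk=4 s=0: L1-HIT | VC [14]
  [5] addr=0x4b blk=4 s=0: L1-HIT | VC [14]
  [6] addr=0xe0 blk=14 s=0: VC-HIT | VC [4]
  [7] addr=0x45 blk=4 s=0: VC-HIT | VC [14]
  [8] addr=0x45 blk=4 s=0: L1-HIT | VC [14]
  [9] addr=0x48 blk=4 s=0: L1-HIT | VC [14]
  [10] addr=0xee blk=14 s=0: VC-HIT | VC [4]
  [11] addr=0x26 blk=2 s=0: MISS | VC [4, 14]
  [12] addr=0x4e blk=4 s=0: VC-HIT | VC [2, 14]
  [13] addr=0x46 blk=4 s=0: L1-HIT | VC [2, 14]
  [14] addr=0x4e blk=4 s=0: L1-HIT | VC [2, 14]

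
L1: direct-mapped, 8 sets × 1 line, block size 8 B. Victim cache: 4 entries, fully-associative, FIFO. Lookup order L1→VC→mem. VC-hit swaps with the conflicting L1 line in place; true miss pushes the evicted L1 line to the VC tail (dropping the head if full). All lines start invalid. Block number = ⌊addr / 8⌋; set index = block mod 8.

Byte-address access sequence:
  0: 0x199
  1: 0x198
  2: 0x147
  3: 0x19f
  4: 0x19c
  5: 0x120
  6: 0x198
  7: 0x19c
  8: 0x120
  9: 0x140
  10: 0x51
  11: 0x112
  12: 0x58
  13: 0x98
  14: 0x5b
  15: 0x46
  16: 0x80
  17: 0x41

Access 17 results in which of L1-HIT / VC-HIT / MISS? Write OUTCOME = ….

#0 0x199→b51/s3 MISS; vc=[]
#1 0x198→b51/s3 L1-HIT; vc=[]
#2 0x147→b40/s0 MISS; vc=[]
#3 0x19f→b51/s3 L1-HIT; vc=[]
#4 0x19c→b51/s3 L1-HIT; vc=[]
#5 0x120→b36/s4 MISS; vc=[]
#6 0x198→b51/s3 L1-HIT; vc=[]
#7 0x19c→b51/s3 L1-HIT; vc=[]
#8 0x120→b36/s4 L1-HIT; vc=[]
#9 0x140→b40/s0 L1-HIT; vc=[]
#10 0x51→b10/s2 MISS; vc=[]
#11 0x112→b34/s2 MISS; vc=[10]
#12 0x58→b11/s3 MISS; vc=[10,51]
#13 0x98→b19/s3 MISS; vc=[10,51,11]
#14 0x5b→b11/s3 VC-HIT; vc=[10,51,19]
#15 0x46→b8/s0 MISS; vc=[10,51,19,40]
#16 0x80→b16/s0 MISS; vc=[51,19,40,8]
#17 0x41→b8/s0 VC-HIT; vc=[51,19,40,16]

OUTCOME = VC-HIT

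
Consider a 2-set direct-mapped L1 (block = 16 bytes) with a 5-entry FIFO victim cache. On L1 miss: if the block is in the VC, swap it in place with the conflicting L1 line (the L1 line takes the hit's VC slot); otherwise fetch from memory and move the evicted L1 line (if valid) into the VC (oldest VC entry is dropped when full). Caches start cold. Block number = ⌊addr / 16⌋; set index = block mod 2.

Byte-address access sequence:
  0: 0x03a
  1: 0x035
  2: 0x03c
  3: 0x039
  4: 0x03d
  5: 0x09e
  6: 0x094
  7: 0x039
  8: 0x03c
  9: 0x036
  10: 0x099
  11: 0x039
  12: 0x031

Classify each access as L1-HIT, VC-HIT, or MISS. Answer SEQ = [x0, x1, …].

  [0] addr=0x3a blk=3 s=1: MISS | VC []
  [1] addr=0x35 blk=3 s=1: L1-HIT | VC []
  [2] addr=0x3c blk=3 s=1: L1-HIT | VC []
  [3] addr=0x39 blk=3 s=1: L1-HIT | VC []
  [4] addr=0x3d blk=3 s=1: L1-HIT | VC []
  [5] addr=0x9e blk=9 s=1: MISS | VC [3]
  [6] addr=0x94 blk=9 s=1: L1-HIT | VC [3]
  [7] addr=0x39 blk=3 s=1: VC-HIT | VC [9]
  [8] addr=0x3c blk=3 s=1: L1-HIT | VC [9]
  [9] addr=0x36 blk=3 s=1: L1-HIT | VC [9]
  [10] addr=0x99 blk=9 s=1: VC-HIT | VC [3]
  [11] addr=0x39 blk=3 s=1: VC-HIT | VC [9]
  [12] addr=0x31 blk=3 s=1: L1-HIT | VC [9]

SEQ = [MISS, L1-HIT, L1-HIT, L1-HIT, L1-HIT, MISS, L1-HIT, VC-HIT, L1-HIT, L1-HIT, VC-HIT, VC-HIT, L1-HIT]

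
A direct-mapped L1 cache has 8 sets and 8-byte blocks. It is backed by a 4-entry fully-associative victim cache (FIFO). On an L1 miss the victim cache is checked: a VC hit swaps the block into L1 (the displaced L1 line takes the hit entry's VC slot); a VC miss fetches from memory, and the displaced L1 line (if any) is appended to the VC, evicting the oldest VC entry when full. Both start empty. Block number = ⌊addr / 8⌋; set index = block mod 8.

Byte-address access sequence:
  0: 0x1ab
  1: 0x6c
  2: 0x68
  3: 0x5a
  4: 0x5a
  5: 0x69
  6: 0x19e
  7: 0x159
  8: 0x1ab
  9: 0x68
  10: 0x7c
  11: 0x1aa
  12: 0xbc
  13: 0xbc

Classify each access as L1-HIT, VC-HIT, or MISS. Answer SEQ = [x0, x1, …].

SEQ = [MISS, MISS, L1-HIT, MISS, L1-HIT, L1-HIT, MISS, MISS, VC-HIT, VC-HIT, MISS, VC-HIT, MISS, L1-HIT]

  [0] addr=0x1ab blk=53 s=5: MISS | VC []
  [1] addr=0x6c blk=13 s=5: MISS | VC [53]
  [2] addr=0x68 blk=13 s=5: L1-HIT | VC [53]
  [3] addr=0x5a blk=11 s=3: MISS | VC [53]
  [4] addr=0x5a blk=11 s=3: L1-HIT | VC [53]
  [5] addr=0x69 blk=13 s=5: L1-HIT | VC [53]
  [6] addr=0x19e blk=51 s=3: MISS | VC [53, 11]
  [7] addr=0x159 blk=43 s=3: MISS | VC [53, 11, 51]
  [8] addr=0x1ab blk=53 s=5: VC-HIT | VC [13, 11, 51]
  [9] addr=0x68 blk=13 s=5: VC-HIT | VC [53, 11, 51]
  [10] addr=0x7c blk=15 s=7: MISS | VC [53, 11, 51]
  [11] addr=0x1aa blk=53 s=5: VC-HIT | VC [13, 11, 51]
  [12] addr=0xbc blk=23 s=7: MISS | VC [13, 11, 51, 15]
  [13] addr=0xbc blk=23 s=7: L1-HIT | VC [13, 11, 51, 15]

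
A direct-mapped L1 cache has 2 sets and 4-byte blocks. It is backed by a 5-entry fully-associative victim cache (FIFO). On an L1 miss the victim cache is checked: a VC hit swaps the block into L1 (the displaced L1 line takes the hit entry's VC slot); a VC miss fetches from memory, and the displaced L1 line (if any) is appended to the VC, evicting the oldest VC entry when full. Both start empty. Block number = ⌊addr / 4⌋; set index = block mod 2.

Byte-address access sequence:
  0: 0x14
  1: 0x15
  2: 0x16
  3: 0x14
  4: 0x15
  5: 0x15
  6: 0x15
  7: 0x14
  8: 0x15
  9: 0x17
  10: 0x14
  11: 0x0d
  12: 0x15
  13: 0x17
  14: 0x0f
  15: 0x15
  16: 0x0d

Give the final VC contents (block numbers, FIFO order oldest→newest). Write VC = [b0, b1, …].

VC = [5]

  [0] addr=0x14 blk=5 s=1: MISS | VC []
  [1] addr=0x15 blk=5 s=1: L1-HIT | VC []
  [2] addr=0x16 blk=5 s=1: L1-HIT | VC []
  [3] addr=0x14 blk=5 s=1: L1-HIT | VC []
  [4] addr=0x15 blk=5 s=1: L1-HIT | VC []
  [5] addr=0x15 blk=5 s=1: L1-HIT | VC []
  [6] addr=0x15 blk=5 s=1: L1-HIT | VC []
  [7] addr=0x14 blk=5 s=1: L1-HIT | VC []
  [8] addr=0x15 blk=5 s=1: L1-HIT | VC []
  [9] addr=0x17 blk=5 s=1: L1-HIT | VC []
  [10] addr=0x14 blk=5 s=1: L1-HIT | VC []
  [11] addr=0xd blk=3 s=1: MISS | VC [5]
  [12] addr=0x15 blk=5 s=1: VC-HIT | VC [3]
  [13] addr=0x17 blk=5 s=1: L1-HIT | VC [3]
  [14] addr=0xf blk=3 s=1: VC-HIT | VC [5]
  [15] addr=0x15 blk=5 s=1: VC-HIT | VC [3]
  [16] addr=0xd blk=3 s=1: VC-HIT | VC [5]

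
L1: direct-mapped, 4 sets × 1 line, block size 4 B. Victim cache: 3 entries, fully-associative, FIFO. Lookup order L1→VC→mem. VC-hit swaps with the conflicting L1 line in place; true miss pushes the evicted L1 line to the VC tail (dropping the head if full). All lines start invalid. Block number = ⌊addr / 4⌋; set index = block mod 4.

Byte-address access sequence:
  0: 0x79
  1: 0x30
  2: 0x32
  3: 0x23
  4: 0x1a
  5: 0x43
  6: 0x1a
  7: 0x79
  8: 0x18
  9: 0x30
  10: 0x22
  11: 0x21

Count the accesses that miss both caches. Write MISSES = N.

MISSES = 5

0: 0x79 (blk 30, set 2) → MISS  vc=[]
1: 0x30 (blk 12, set 0) → MISS  vc=[]
2: 0x32 (blk 12, set 0) → L1-HIT  vc=[]
3: 0x23 (blk 8, set 0) → MISS  vc=[12]
4: 0x1a (blk 6, set 2) → MISS  vc=[12, 30]
5: 0x43 (blk 16, set 0) → MISS  vc=[12, 30, 8]
6: 0x1a (blk 6, set 2) → L1-HIT  vc=[12, 30, 8]
7: 0x79 (blk 30, set 2) → VC-HIT  vc=[12, 6, 8]
8: 0x18 (blk 6, set 2) → VC-HIT  vc=[12, 30, 8]
9: 0x30 (blk 12, set 0) → VC-HIT  vc=[16, 30, 8]
10: 0x22 (blk 8, set 0) → VC-HIT  vc=[16, 30, 12]
11: 0x21 (blk 8, set 0) → L1-HIT  vc=[16, 30, 12]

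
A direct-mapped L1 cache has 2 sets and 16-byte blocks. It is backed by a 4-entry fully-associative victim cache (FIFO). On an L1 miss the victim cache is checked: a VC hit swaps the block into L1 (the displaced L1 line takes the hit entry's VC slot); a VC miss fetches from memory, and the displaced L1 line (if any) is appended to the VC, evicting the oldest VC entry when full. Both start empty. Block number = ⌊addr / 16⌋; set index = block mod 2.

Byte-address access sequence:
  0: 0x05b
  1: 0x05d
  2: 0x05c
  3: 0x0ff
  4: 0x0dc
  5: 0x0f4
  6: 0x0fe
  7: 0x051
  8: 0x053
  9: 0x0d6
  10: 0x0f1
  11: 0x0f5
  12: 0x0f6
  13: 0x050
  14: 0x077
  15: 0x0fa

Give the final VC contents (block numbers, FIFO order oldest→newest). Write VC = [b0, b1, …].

  [0] addr=0x5b blk=5 s=1: MISS | VC []
  [1] addr=0x5d blk=5 s=1: L1-HIT | VC []
  [2] addr=0x5c blk=5 s=1: L1-HIT | VC []
  [3] addr=0xff blk=15 s=1: MISS | VC [5]
  [4] addr=0xdc blk=13 s=1: MISS | VC [5, 15]
  [5] addr=0xf4 blk=15 s=1: VC-HIT | VC [5, 13]
  [6] addr=0xfe blk=15 s=1: L1-HIT | VC [5, 13]
  [7] addr=0x51 blk=5 s=1: VC-HIT | VC [15, 13]
  [8] addr=0x53 blk=5 s=1: L1-HIT | VC [15, 13]
  [9] addr=0xd6 blk=13 s=1: VC-HIT | VC [15, 5]
  [10] addr=0xf1 blk=15 s=1: VC-HIT | VC [13, 5]
  [11] addr=0xf5 blk=15 s=1: L1-HIT | VC [13, 5]
  [12] addr=0xf6 blk=15 s=1: L1-HIT | VC [13, 5]
  [13] addr=0x50 blk=5 s=1: VC-HIT | VC [13, 15]
  [14] addr=0x77 blk=7 s=1: MISS | VC [13, 15, 5]
  [15] addr=0xfa blk=15 s=1: VC-HIT | VC [13, 7, 5]

VC = [13, 7, 5]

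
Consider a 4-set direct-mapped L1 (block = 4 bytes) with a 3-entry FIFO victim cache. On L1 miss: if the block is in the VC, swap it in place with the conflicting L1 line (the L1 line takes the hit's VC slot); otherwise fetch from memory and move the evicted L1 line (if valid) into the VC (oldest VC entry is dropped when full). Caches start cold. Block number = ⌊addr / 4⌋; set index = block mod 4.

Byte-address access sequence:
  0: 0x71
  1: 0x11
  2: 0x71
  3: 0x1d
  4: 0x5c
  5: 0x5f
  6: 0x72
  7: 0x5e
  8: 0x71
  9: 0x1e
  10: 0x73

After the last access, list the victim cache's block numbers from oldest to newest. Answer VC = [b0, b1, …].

#0 0x71→b28/s0 MISS; vc=[]
#1 0x11→b4/s0 MISS; vc=[28]
#2 0x71→b28/s0 VC-HIT; vc=[4]
#3 0x1d→b7/s3 MISS; vc=[4]
#4 0x5c→b23/s3 MISS; vc=[4,7]
#5 0x5f→b23/s3 L1-HIT; vc=[4,7]
#6 0x72→b28/s0 L1-HIT; vc=[4,7]
#7 0x5e→b23/s3 L1-HIT; vc=[4,7]
#8 0x71→b28/s0 L1-HIT; vc=[4,7]
#9 0x1e→b7/s3 VC-HIT; vc=[4,23]
#10 0x73→b28/s0 L1-HIT; vc=[4,23]

VC = [4, 23]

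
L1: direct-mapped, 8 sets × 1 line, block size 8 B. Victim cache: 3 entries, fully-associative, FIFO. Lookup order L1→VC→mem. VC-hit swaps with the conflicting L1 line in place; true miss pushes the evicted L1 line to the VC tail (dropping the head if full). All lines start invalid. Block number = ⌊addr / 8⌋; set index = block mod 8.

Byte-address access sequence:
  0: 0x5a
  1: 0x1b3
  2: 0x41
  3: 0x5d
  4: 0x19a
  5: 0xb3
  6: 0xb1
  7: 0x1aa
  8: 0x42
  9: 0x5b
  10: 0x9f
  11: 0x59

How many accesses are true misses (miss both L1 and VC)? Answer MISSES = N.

0: 0x5a (blk 11, set 3) → MISS  vc=[]
1: 0x1b3 (blk 54, set 6) → MISS  vc=[]
2: 0x41 (blk 8, set 0) → MISS  vc=[]
3: 0x5d (blk 11, set 3) → L1-HIT  vc=[]
4: 0x19a (blk 51, set 3) → MISS  vc=[11]
5: 0xb3 (blk 22, set 6) → MISS  vc=[11, 54]
6: 0xb1 (blk 22, set 6) → L1-HIT  vc=[11, 54]
7: 0x1aa (blk 53, set 5) → MISS  vc=[11, 54]
8: 0x42 (blk 8, set 0) → L1-HIT  vc=[11, 54]
9: 0x5b (blk 11, set 3) → VC-HIT  vc=[51, 54]
10: 0x9f (blk 19, set 3) → MISS  vc=[51, 54, 11]
11: 0x59 (blk 11, set 3) → VC-HIT  vc=[51, 54, 19]

MISSES = 7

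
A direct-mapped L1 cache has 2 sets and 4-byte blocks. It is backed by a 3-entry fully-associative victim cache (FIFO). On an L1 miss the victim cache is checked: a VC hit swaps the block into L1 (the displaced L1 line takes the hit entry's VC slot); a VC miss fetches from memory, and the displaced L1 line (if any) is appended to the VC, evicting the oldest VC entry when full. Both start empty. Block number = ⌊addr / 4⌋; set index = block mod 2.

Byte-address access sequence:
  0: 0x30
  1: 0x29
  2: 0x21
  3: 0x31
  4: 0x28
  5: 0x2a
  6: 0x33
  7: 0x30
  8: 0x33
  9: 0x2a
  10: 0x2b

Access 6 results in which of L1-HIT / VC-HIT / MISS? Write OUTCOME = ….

#0 0x30→b12/s0 MISS; vc=[]
#1 0x29→b10/s0 MISS; vc=[12]
#2 0x21→b8/s0 MISS; vc=[12,10]
#3 0x31→b12/s0 VC-HIT; vc=[8,10]
#4 0x28→b10/s0 VC-HIT; vc=[8,12]
#5 0x2a→b10/s0 L1-HIT; vc=[8,12]
#6 0x33→b12/s0 VC-HIT; vc=[8,10]
#7 0x30→b12/s0 L1-HIT; vc=[8,10]
#8 0x33→b12/s0 L1-HIT; vc=[8,10]
#9 0x2a→b10/s0 VC-HIT; vc=[8,12]
#10 0x2b→b10/s0 L1-HIT; vc=[8,12]

OUTCOME = VC-HIT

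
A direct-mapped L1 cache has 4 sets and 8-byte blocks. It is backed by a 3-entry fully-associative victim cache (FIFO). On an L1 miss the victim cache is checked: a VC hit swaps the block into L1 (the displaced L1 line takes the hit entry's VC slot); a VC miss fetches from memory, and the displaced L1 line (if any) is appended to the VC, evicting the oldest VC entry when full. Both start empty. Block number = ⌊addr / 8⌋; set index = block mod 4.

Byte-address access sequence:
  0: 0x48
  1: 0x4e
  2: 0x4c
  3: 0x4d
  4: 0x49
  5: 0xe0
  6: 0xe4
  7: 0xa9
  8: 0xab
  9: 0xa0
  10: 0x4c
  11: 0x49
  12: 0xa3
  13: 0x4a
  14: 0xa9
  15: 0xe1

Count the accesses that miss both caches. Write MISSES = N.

0: 0x48 (blk 9, set 1) → MISS  vc=[]
1: 0x4e (blk 9, set 1) → L1-HIT  vc=[]
2: 0x4c (blk 9, set 1) → L1-HIT  vc=[]
3: 0x4d (blk 9, set 1) → L1-HIT  vc=[]
4: 0x49 (blk 9, set 1) → L1-HIT  vc=[]
5: 0xe0 (blk 28, set 0) → MISS  vc=[]
6: 0xe4 (blk 28, set 0) → L1-HIT  vc=[]
7: 0xa9 (blk 21, set 1) → MISS  vc=[9]
8: 0xab (blk 21, set 1) → L1-HIT  vc=[9]
9: 0xa0 (blk 20, set 0) → MISS  vc=[9, 28]
10: 0x4c (blk 9, set 1) → VC-HIT  vc=[21, 28]
11: 0x49 (blk 9, set 1) → L1-HIT  vc=[21, 28]
12: 0xa3 (blk 20, set 0) → L1-HIT  vc=[21, 28]
13: 0x4a (blk 9, set 1) → L1-HIT  vc=[21, 28]
14: 0xa9 (blk 21, set 1) → VC-HIT  vc=[9, 28]
15: 0xe1 (blk 28, set 0) → VC-HIT  vc=[9, 20]

MISSES = 4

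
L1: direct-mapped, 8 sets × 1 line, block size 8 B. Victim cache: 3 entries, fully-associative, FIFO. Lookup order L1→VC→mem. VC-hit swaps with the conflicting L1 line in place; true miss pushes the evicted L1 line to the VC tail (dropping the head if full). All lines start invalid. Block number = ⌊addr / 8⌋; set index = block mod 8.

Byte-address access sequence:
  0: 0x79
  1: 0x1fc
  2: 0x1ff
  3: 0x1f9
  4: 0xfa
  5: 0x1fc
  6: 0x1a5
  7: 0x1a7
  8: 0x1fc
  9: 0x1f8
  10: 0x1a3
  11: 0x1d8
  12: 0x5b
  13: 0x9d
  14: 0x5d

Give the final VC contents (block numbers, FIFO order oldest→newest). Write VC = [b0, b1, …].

  [0] addr=0x79 blk=15 s=7: MISS | VC []
  [1] addr=0x1fc blk=63 s=7: MISS | VC [15]
  [2] addr=0x1ff blk=63 s=7: L1-HIT | VC [15]
  [3] addr=0x1f9 blk=63 s=7: L1-HIT | VC [15]
  [4] addr=0xfa blk=31 s=7: MISS | VC [15, 63]
  [5] addr=0x1fc blk=63 s=7: VC-HIT | VC [15, 31]
  [6] addr=0x1a5 blk=52 s=4: MISS | VC [15, 31]
  [7] addr=0x1a7 blk=52 s=4: L1-HIT | VC [15, 31]
  [8] addr=0x1fc blk=63 s=7: L1-HIT | VC [15, 31]
  [9] addr=0x1f8 blk=63 s=7: L1-HIT | VC [15, 31]
  [10] addr=0x1a3 blk=52 s=4: L1-HIT | VC [15, 31]
  [11] addr=0x1d8 blk=59 s=3: MISS | VC [15, 31]
  [12] addr=0x5b blk=11 s=3: MISS | VC [15, 31, 59]
  [13] addr=0x9d blk=19 s=3: MISS | VC [31, 59, 11]
  [14] addr=0x5d blk=11 s=3: VC-HIT | VC [31, 59, 19]

VC = [31, 59, 19]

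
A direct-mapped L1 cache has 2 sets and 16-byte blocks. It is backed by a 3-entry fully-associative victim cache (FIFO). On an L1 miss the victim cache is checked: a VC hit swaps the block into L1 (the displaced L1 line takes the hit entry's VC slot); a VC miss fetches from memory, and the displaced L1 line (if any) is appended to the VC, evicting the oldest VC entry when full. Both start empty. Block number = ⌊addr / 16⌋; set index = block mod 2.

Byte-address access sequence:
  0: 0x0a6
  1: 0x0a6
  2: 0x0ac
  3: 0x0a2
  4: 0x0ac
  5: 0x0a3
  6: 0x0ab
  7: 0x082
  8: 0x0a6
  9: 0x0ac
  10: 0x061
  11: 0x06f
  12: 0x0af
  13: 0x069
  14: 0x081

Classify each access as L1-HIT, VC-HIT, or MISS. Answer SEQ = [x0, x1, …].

0: 0xa6 (blk 10, set 0) → MISS  vc=[]
1: 0xa6 (blk 10, set 0) → L1-HIT  vc=[]
2: 0xac (blk 10, set 0) → L1-HIT  vc=[]
3: 0xa2 (blk 10, set 0) → L1-HIT  vc=[]
4: 0xac (blk 10, set 0) → L1-HIT  vc=[]
5: 0xa3 (blk 10, set 0) → L1-HIT  vc=[]
6: 0xab (blk 10, set 0) → L1-HIT  vc=[]
7: 0x82 (blk 8, set 0) → MISS  vc=[10]
8: 0xa6 (blk 10, set 0) → VC-HIT  vc=[8]
9: 0xac (blk 10, set 0) → L1-HIT  vc=[8]
10: 0x61 (blk 6, set 0) → MISS  vc=[8, 10]
11: 0x6f (blk 6, set 0) → L1-HIT  vc=[8, 10]
12: 0xaf (blk 10, set 0) → VC-HIT  vc=[8, 6]
13: 0x69 (blk 6, set 0) → VC-HIT  vc=[8, 10]
14: 0x81 (blk 8, set 0) → VC-HIT  vc=[6, 10]

SEQ = [MISS, L1-HIT, L1-HIT, L1-HIT, L1-HIT, L1-HIT, L1-HIT, MISS, VC-HIT, L1-HIT, MISS, L1-HIT, VC-HIT, VC-HIT, VC-HIT]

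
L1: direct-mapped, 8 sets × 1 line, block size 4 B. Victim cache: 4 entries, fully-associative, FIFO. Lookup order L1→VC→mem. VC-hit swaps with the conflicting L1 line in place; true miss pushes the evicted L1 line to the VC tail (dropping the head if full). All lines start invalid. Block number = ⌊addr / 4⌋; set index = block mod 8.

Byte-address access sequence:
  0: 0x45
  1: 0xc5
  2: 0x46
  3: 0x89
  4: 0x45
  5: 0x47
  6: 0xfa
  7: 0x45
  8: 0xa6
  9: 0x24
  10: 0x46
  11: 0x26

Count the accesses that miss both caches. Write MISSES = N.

MISSES = 6

  [0] addr=0x45 blk=17 s=1: MISS | VC []
  [1] addr=0xc5 blk=49 s=1: MISS | VC [17]
  [2] addr=0x46 blk=17 s=1: VC-HIT | VC [49]
  [3] addr=0x89 blk=34 s=2: MISS | VC [49]
  [4] addr=0x45 blk=17 s=1: L1-HIT | VC [49]
  [5] addr=0x47 blk=17 s=1: L1-HIT | VC [49]
  [6] addr=0xfa blk=62 s=6: MISS | VC [49]
  [7] addr=0x45 blk=17 s=1: L1-HIT | VC [49]
  [8] addr=0xa6 blk=41 s=1: MISS | VC [49, 17]
  [9] addr=0x24 blk=9 s=1: MISS | VC [49, 17, 41]
  [10] addr=0x46 blk=17 s=1: VC-HIT | VC [49, 9, 41]
  [11] addr=0x26 blk=9 s=1: VC-HIT | VC [49, 17, 41]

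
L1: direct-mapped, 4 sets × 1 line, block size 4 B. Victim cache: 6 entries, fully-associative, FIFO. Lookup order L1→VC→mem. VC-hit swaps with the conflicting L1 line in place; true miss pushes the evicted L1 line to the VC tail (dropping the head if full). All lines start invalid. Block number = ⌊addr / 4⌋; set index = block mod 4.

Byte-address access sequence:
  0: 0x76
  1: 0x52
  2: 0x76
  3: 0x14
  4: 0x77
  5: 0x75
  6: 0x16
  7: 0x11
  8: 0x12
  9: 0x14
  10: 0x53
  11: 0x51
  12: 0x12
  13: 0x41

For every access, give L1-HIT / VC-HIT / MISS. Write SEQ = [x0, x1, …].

SEQ = [MISS, MISS, L1-HIT, MISS, VC-HIT, L1-HIT, VC-HIT, MISS, L1-HIT, L1-HIT, VC-HIT, L1-HIT, VC-HIT, MISS]

#0 0x76→b29/s1 MISS; vc=[]
#1 0x52→b20/s0 MISS; vc=[]
#2 0x76→b29/s1 L1-HIT; vc=[]
#3 0x14→b5/s1 MISS; vc=[29]
#4 0x77→b29/s1 VC-HIT; vc=[5]
#5 0x75→b29/s1 L1-HIT; vc=[5]
#6 0x16→b5/s1 VC-HIT; vc=[29]
#7 0x11→b4/s0 MISS; vc=[29,20]
#8 0x12→b4/s0 L1-HIT; vc=[29,20]
#9 0x14→b5/s1 L1-HIT; vc=[29,20]
#10 0x53→b20/s0 VC-HIT; vc=[29,4]
#11 0x51→b20/s0 L1-HIT; vc=[29,4]
#12 0x12→b4/s0 VC-HIT; vc=[29,20]
#13 0x41→b16/s0 MISS; vc=[29,20,4]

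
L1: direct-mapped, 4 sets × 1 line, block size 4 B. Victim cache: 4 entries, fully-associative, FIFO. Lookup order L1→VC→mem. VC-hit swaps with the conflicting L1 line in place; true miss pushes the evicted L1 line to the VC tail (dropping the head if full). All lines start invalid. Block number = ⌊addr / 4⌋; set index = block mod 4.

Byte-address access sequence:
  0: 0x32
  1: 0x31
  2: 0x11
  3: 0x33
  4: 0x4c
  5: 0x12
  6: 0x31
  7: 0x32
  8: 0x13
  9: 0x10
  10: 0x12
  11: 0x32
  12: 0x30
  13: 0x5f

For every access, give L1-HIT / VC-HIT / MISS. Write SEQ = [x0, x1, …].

#0 0x32→b12/s0 MISS; vc=[]
#1 0x31→b12/s0 L1-HIT; vc=[]
#2 0x11→b4/s0 MISS; vc=[12]
#3 0x33→b12/s0 VC-HIT; vc=[4]
#4 0x4c→b19/s3 MISS; vc=[4]
#5 0x12→b4/s0 VC-HIT; vc=[12]
#6 0x31→b12/s0 VC-HIT; vc=[4]
#7 0x32→b12/s0 L1-HIT; vc=[4]
#8 0x13→b4/s0 VC-HIT; vc=[12]
#9 0x10→b4/s0 L1-HIT; vc=[12]
#10 0x12→b4/s0 L1-HIT; vc=[12]
#11 0x32→b12/s0 VC-HIT; vc=[4]
#12 0x30→b12/s0 L1-HIT; vc=[4]
#13 0x5f→b23/s3 MISS; vc=[4,19]

SEQ = [MISS, L1-HIT, MISS, VC-HIT, MISS, VC-HIT, VC-HIT, L1-HIT, VC-HIT, L1-HIT, L1-HIT, VC-HIT, L1-HIT, MISS]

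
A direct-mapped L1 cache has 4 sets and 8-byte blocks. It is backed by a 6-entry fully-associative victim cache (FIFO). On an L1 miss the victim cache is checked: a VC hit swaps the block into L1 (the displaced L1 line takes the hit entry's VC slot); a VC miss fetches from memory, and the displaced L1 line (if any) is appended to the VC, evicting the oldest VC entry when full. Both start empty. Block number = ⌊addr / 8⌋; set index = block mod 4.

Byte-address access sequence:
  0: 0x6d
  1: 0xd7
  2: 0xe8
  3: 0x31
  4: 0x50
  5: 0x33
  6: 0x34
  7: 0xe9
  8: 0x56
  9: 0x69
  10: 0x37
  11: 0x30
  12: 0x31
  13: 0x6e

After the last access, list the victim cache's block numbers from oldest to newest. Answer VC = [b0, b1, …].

0: 0x6d (blk 13, set 1) → MISS  vc=[]
1: 0xd7 (blk 26, set 2) → MISS  vc=[]
2: 0xe8 (blk 29, set 1) → MISS  vc=[13]
3: 0x31 (blk 6, set 2) → MISS  vc=[13, 26]
4: 0x50 (blk 10, set 2) → MISS  vc=[13, 26, 6]
5: 0x33 (blk 6, set 2) → VC-HIT  vc=[13, 26, 10]
6: 0x34 (blk 6, set 2) → L1-HIT  vc=[13, 26, 10]
7: 0xe9 (blk 29, set 1) → L1-HIT  vc=[13, 26, 10]
8: 0x56 (blk 10, set 2) → VC-HIT  vc=[13, 26, 6]
9: 0x69 (blk 13, set 1) → VC-HIT  vc=[29, 26, 6]
10: 0x37 (blk 6, set 2) → VC-HIT  vc=[29, 26, 10]
11: 0x30 (blk 6, set 2) → L1-HIT  vc=[29, 26, 10]
12: 0x31 (blk 6, set 2) → L1-HIT  vc=[29, 26, 10]
13: 0x6e (blk 13, set 1) → L1-HIT  vc=[29, 26, 10]

VC = [29, 26, 10]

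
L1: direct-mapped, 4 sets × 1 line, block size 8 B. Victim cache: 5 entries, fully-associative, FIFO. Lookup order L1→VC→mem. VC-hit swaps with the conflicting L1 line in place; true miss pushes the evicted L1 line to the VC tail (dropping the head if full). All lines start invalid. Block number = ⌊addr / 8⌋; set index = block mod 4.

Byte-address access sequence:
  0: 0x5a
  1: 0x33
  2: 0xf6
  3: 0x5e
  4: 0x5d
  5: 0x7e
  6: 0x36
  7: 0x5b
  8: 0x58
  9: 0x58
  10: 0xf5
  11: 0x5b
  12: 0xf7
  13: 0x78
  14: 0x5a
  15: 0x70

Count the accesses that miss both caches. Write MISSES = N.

MISSES = 5

#0 0x5a→b11/s3 MISS; vc=[]
#1 0x33→b6/s2 MISS; vc=[]
#2 0xf6→b30/s2 MISS; vc=[6]
#3 0x5e→b11/s3 L1-HIT; vc=[6]
#4 0x5d→b11/s3 L1-HIT; vc=[6]
#5 0x7e→b15/s3 MISS; vc=[6,11]
#6 0x36→b6/s2 VC-HIT; vc=[30,11]
#7 0x5b→b11/s3 VC-HIT; vc=[30,15]
#8 0x58→b11/s3 L1-HIT; vc=[30,15]
#9 0x58→b11/s3 L1-HIT; vc=[30,15]
#10 0xf5→b30/s2 VC-HIT; vc=[6,15]
#11 0x5b→b11/s3 L1-HIT; vc=[6,15]
#12 0xf7→b30/s2 L1-HIT; vc=[6,15]
#13 0x78→b15/s3 VC-HIT; vc=[6,11]
#14 0x5a→b11/s3 VC-HIT; vc=[6,15]
#15 0x70→b14/s2 MISS; vc=[6,15,30]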